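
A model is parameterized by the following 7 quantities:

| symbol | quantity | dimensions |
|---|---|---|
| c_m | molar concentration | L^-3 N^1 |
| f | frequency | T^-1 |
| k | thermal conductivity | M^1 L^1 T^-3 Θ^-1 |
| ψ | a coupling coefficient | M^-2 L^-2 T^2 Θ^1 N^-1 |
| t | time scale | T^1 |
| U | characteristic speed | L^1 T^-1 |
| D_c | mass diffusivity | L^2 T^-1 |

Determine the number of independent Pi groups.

2

There are 7 variables and 5 base dimensions (M, L, T, Θ, N).
The dimension matrix has rank 5.
Independent dimensionless groups: 7 − 5 = 2.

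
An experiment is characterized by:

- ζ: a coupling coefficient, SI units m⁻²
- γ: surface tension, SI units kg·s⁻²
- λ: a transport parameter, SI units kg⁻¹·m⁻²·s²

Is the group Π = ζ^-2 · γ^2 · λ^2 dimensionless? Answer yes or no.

yes

Sum the exponent of each base dimension across the product:
  M: −2·[ζ]_M + 2·[γ]_M + 2·[λ]_M = −2·(0) + 2·(1) + 2·(-1) = 0
  L: −2·[ζ]_L + 2·[γ]_L + 2·[λ]_L = −2·(-2) + 2·(0) + 2·(-2) = 0
  T: −2·[ζ]_T + 2·[γ]_T + 2·[λ]_T = −2·(0) + 2·(-2) + 2·(2) = 0
All base exponents vanish — dimensionless.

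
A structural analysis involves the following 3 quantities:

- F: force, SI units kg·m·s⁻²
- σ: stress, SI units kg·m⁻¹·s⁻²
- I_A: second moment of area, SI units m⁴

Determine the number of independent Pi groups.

There are 3 variables and 3 base dimensions (M, L, T).
The dimension matrix has rank 2 (less than 3: the dimension vectors are linearly dependent).
Independent dimensionless groups: 3 − 2 = 1.

1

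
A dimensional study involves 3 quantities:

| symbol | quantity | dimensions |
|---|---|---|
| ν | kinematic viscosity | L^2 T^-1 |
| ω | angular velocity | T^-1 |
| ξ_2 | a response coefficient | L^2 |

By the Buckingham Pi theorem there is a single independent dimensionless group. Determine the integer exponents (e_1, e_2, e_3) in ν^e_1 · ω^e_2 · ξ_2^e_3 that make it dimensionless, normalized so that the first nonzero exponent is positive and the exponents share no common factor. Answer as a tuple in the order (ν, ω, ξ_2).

L: e_1·(2) + e_2·(0) + e_3·(2) = 0
T: e_1·(-1) + e_2·(-1) + e_3·(0) = 0
Solving this homogeneous linear system for the smallest-integer solution (first nonzero entry positive) gives (1, -1, -1).

(1, -1, -1)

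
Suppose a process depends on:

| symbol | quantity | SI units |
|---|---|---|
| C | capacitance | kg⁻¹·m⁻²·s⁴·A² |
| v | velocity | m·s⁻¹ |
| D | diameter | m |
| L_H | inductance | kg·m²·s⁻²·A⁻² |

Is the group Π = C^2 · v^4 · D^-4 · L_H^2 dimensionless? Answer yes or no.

Sum the exponent of each base dimension across the product:
  M: 2·[C]_M + 4·[v]_M − 4·[D]_M + 2·[L_H]_M = 2·(-1) + 4·(0) − 4·(0) + 2·(1) = 0
  L: 2·[C]_L + 4·[v]_L − 4·[D]_L + 2·[L_H]_L = 2·(-2) + 4·(1) − 4·(1) + 2·(2) = 0
  T: 2·[C]_T + 4·[v]_T − 4·[D]_T + 2·[L_H]_T = 2·(4) + 4·(-1) − 4·(0) + 2·(-2) = 0
  I: 2·[C]_I + 4·[v]_I − 4·[D]_I + 2·[L_H]_I = 2·(2) + 4·(0) − 4·(0) + 2·(-2) = 0
All base exponents vanish — dimensionless.

yes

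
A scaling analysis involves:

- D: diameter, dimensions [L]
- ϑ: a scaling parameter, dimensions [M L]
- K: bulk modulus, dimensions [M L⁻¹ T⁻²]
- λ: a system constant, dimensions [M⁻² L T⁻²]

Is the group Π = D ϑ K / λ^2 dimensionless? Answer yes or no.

no

Sum the exponent of each base dimension across the product:
  M: [D]_M + [ϑ]_M + [K]_M − 2·[λ]_M = (0) + (1) + (1) − 2·(-2) = 6
  L: [D]_L + [ϑ]_L + [K]_L − 2·[λ]_L = (1) + (1) + (-1) − 2·(1) = -1
  T: [D]_T + [ϑ]_T + [K]_T − 2·[λ]_T = (0) + (0) + (-2) − 2·(-2) = 2
Net dimensions [M⁶ L⁻¹ T²] ≠ [1] — not dimensionless.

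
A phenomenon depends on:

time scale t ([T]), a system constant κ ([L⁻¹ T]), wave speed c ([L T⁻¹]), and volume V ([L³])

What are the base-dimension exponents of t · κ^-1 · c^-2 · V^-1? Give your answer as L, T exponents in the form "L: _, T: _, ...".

Collect each base-dimension exponent across the product:
  L: (0) − (-1) − 2·(1) − (3) = -4
  T: (1) − (1) − 2·(-1) − (0) = 2
So the dimensions are [L⁻⁴ T²].

L: -4, T: 2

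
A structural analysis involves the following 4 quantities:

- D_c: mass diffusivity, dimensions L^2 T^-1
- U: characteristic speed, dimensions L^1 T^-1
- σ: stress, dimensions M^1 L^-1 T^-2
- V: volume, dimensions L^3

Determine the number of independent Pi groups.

1

There are 4 variables and 3 base dimensions (M, L, T).
The dimension matrix has rank 3.
Independent dimensionless groups: 4 − 3 = 1.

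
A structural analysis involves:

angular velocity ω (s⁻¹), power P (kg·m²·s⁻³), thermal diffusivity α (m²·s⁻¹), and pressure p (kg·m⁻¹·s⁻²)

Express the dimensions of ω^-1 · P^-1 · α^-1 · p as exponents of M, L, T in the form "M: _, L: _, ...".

M: 0, L: -5, T: 3

Collect each base-dimension exponent across the product:
  M: −(0) − (1) − (0) + (1) = 0
  L: −(0) − (2) − (2) + (-1) = -5
  T: −(-1) − (-3) − (-1) + (-2) = 3
So the dimensions are [L⁻⁵ T³].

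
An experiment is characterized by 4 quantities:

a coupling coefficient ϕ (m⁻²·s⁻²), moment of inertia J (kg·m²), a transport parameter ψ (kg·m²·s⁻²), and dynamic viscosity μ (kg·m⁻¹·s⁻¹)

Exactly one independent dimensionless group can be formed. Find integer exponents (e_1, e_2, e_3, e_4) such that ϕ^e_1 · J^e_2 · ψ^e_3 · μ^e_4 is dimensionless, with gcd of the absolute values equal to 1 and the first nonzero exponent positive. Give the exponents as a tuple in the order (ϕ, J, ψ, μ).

(3, 4, -2, -2)

M: e_1·(0) + e_2·(1) + e_3·(1) + e_4·(1) = 0
L: e_1·(-2) + e_2·(2) + e_3·(2) + e_4·(-1) = 0
T: e_1·(-2) + e_2·(0) + e_3·(-2) + e_4·(-1) = 0
Solving this homogeneous linear system for the smallest-integer solution (first nonzero entry positive) gives (3, 4, -2, -2).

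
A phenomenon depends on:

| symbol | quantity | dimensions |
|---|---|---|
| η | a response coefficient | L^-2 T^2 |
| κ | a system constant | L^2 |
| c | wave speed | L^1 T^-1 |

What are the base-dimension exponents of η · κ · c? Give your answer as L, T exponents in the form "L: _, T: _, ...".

L: 1, T: 1

Collect each base-dimension exponent across the product:
  L: (-2) + (2) + (1) = 1
  T: (2) + (0) + (-1) = 1
So the dimensions are [L T].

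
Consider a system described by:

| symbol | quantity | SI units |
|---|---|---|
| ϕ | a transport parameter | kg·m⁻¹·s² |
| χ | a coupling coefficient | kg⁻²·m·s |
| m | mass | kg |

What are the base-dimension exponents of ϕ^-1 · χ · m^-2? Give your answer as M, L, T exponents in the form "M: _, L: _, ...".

Collect each base-dimension exponent across the product:
  M: −(1) + (-2) − 2·(1) = -5
  L: −(-1) + (1) − 2·(0) = 2
  T: −(2) + (1) − 2·(0) = -1
So the dimensions are [M⁻⁵ L² T⁻¹].

M: -5, L: 2, T: -1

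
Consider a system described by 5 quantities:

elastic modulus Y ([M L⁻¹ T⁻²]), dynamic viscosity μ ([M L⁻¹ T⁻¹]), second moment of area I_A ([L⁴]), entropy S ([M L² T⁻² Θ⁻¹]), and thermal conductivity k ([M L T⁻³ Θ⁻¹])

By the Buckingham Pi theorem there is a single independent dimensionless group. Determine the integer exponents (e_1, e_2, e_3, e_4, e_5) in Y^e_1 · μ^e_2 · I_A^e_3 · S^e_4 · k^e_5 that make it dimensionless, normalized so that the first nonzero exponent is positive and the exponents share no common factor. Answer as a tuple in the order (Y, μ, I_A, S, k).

M: e_1·(1) + e_2·(1) + e_3·(0) + e_4·(1) + e_5·(1) = 0
L: e_1·(-1) + e_2·(-1) + e_3·(4) + e_4·(2) + e_5·(1) = 0
T: e_1·(-2) + e_2·(-1) + e_3·(0) + e_4·(-2) + e_5·(-3) = 0
Θ: e_1·(0) + e_2·(0) + e_3·(0) + e_4·(-1) + e_5·(-1) = 0
Solving this homogeneous linear system for the smallest-integer solution (first nonzero entry positive) gives (4, -4, -1, 4, -4).

(4, -4, -1, 4, -4)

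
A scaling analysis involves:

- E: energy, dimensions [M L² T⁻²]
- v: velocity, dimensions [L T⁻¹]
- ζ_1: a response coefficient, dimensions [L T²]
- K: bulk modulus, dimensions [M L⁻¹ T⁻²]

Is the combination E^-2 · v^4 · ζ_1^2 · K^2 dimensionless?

Sum the exponent of each base dimension across the product:
  M: −2·[E]_M + 4·[v]_M + 2·[ζ_1]_M + 2·[K]_M = −2·(1) + 4·(0) + 2·(0) + 2·(1) = 0
  L: −2·[E]_L + 4·[v]_L + 2·[ζ_1]_L + 2·[K]_L = −2·(2) + 4·(1) + 2·(1) + 2·(-1) = 0
  T: −2·[E]_T + 4·[v]_T + 2·[ζ_1]_T + 2·[K]_T = −2·(-2) + 4·(-1) + 2·(2) + 2·(-2) = 0
All base exponents vanish — dimensionless.

yes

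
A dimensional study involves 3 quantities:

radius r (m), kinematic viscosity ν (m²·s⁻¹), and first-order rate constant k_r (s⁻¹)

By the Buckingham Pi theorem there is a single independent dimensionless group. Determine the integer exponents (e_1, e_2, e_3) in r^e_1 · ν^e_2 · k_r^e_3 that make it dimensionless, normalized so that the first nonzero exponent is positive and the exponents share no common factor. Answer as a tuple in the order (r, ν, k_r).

L: e_1·(1) + e_2·(2) + e_3·(0) = 0
T: e_1·(0) + e_2·(-1) + e_3·(-1) = 0
Solving this homogeneous linear system for the smallest-integer solution (first nonzero entry positive) gives (2, -1, 1).

(2, -1, 1)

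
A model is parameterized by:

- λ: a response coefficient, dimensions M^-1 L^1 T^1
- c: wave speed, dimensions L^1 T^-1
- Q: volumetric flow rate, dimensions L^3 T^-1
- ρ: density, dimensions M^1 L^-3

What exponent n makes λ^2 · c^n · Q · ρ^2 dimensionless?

Balance the L exponent: (1)·n from c, plus 2·(1) + (3) + 2·(-3) = -1 from the rest, must sum to zero.
n − 1 = 0, so n = 1.

1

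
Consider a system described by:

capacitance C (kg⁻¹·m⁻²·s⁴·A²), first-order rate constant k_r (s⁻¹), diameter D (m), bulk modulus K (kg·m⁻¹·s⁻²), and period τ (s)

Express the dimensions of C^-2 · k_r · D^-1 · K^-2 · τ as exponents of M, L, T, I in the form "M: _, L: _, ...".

Collect each base-dimension exponent across the product:
  M: −2·(-1) + (0) − (0) − 2·(1) + (0) = 0
  L: −2·(-2) + (0) − (1) − 2·(-1) + (0) = 5
  T: −2·(4) + (-1) − (0) − 2·(-2) + (1) = -4
  I: −2·(2) + (0) − (0) − 2·(0) + (0) = -4
So the dimensions are [L⁵ T⁻⁴ I⁻⁴].

M: 0, L: 5, T: -4, I: -4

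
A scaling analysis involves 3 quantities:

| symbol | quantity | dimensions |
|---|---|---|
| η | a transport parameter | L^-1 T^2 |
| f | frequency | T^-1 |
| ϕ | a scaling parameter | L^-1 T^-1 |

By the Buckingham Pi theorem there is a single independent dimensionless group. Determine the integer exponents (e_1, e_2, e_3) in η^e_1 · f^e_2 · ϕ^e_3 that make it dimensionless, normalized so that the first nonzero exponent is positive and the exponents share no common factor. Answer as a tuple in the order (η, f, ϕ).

(1, 3, -1)

L: e_1·(-1) + e_2·(0) + e_3·(-1) = 0
T: e_1·(2) + e_2·(-1) + e_3·(-1) = 0
Solving this homogeneous linear system for the smallest-integer solution (first nonzero entry positive) gives (1, 3, -1).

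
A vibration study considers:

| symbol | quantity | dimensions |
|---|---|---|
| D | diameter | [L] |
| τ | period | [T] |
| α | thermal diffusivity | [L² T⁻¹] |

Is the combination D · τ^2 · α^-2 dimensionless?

Sum the exponent of each base dimension across the product:
  L: [D]_L + 2·[τ]_L − 2·[α]_L = (1) + 2·(0) − 2·(2) = -3
  T: [D]_T + 2·[τ]_T − 2·[α]_T = (0) + 2·(1) − 2·(-1) = 4
Net dimensions [L⁻³ T⁴] ≠ [1] — not dimensionless.

no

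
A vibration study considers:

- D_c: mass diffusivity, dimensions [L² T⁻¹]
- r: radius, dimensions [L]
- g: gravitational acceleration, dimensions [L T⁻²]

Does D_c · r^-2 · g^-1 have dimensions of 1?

no

Sum the exponent of each base dimension across the product:
  L: [D_c]_L − 2·[r]_L − [g]_L = (2) − 2·(1) − (1) = -1
  T: [D_c]_T − 2·[r]_T − [g]_T = (-1) − 2·(0) − (-2) = 1
Net dimensions [L⁻¹ T] ≠ [1] — not dimensionless.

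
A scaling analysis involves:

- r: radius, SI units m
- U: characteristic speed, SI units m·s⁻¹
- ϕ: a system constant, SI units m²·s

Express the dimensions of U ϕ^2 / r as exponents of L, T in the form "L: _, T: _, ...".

Collect each base-dimension exponent across the product:
  L: −(1) + (1) + 2·(2) = 4
  T: −(0) + (-1) + 2·(1) = 1
So the dimensions are [L⁴ T].

L: 4, T: 1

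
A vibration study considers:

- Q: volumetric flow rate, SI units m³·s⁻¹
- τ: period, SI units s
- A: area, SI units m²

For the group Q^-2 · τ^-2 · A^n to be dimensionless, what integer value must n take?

3

Balance the L exponent: (2)·n from A, plus −2·(3) − 2·(0) = -6 from the rest, must sum to zero.
2n − 6 = 0, so n = 3.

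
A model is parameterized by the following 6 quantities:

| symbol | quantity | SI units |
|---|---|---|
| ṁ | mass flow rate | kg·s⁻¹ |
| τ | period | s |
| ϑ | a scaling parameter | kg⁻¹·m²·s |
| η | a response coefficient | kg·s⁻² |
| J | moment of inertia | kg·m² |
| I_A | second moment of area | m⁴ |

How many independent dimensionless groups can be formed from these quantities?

There are 6 variables and 3 base dimensions (M, L, T).
The dimension matrix has rank 3.
Independent dimensionless groups: 6 − 3 = 3.

3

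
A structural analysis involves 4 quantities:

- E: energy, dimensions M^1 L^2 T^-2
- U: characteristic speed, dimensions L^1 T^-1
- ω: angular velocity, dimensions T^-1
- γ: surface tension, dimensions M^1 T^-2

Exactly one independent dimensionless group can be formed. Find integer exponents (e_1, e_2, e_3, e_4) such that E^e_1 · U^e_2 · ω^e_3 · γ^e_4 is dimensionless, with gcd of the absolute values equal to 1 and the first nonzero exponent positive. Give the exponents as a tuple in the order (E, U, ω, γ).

M: e_1·(1) + e_2·(0) + e_3·(0) + e_4·(1) = 0
L: e_1·(2) + e_2·(1) + e_3·(0) + e_4·(0) = 0
T: e_1·(-2) + e_2·(-1) + e_3·(-1) + e_4·(-2) = 0
Solving this homogeneous linear system for the smallest-integer solution (first nonzero entry positive) gives (1, -2, 2, -1).

(1, -2, 2, -1)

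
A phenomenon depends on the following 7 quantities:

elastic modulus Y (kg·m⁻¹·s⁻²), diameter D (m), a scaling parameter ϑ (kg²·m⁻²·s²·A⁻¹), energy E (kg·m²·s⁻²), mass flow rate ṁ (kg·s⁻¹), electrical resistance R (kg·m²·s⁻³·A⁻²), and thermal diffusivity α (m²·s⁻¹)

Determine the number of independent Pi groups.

There are 7 variables and 4 base dimensions (M, L, T, I).
The dimension matrix has rank 4.
Independent dimensionless groups: 7 − 4 = 3.

3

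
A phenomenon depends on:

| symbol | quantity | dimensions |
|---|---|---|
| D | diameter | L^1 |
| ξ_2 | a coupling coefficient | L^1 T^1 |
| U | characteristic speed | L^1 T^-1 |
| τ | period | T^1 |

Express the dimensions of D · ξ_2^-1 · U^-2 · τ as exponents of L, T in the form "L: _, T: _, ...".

Collect each base-dimension exponent across the product:
  L: (1) − (1) − 2·(1) + (0) = -2
  T: (0) − (1) − 2·(-1) + (1) = 2
So the dimensions are [L⁻² T²].

L: -2, T: 2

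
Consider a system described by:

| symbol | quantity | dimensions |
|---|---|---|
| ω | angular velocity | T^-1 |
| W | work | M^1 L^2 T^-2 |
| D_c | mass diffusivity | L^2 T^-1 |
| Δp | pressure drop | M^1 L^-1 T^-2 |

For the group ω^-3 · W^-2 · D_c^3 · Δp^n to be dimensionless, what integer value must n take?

2

Balance the M exponent: (1)·n from Δp, plus −3·(0) − 2·(1) + 3·(0) = -2 from the rest, must sum to zero.
n − 2 = 0, so n = 2.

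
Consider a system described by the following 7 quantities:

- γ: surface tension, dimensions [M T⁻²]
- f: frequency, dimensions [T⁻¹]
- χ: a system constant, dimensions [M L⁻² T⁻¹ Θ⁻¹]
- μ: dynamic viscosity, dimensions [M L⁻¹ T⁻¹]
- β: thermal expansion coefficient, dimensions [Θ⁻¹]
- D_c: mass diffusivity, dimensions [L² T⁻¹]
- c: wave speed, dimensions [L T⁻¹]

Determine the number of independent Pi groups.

There are 7 variables and 4 base dimensions (M, L, T, Θ).
The dimension matrix has rank 4.
Independent dimensionless groups: 7 − 4 = 3.

3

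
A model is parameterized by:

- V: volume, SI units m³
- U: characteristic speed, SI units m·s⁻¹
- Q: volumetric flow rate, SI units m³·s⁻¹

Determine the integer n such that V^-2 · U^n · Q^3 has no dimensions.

-3

Balance the L exponent: (1)·n from U, plus −2·(3) + 3·(3) = 3 from the rest, must sum to zero.
n + 3 = 0, so n = -3.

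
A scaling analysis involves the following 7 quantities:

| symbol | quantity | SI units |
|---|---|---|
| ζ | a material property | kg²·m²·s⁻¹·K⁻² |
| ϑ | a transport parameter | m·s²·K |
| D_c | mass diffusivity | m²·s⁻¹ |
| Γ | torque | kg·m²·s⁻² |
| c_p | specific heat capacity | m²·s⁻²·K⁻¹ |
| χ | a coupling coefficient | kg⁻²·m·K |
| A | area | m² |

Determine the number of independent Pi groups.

There are 7 variables and 4 base dimensions (M, L, T, Θ).
The dimension matrix has rank 4.
Independent dimensionless groups: 7 − 4 = 3.

3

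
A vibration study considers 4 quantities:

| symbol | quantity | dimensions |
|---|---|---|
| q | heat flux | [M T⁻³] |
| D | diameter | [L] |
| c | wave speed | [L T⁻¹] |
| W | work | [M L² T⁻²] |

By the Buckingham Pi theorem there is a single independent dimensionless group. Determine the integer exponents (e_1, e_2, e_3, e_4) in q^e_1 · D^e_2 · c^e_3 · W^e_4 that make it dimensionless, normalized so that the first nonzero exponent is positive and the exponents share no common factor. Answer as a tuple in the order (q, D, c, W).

M: e_1·(1) + e_2·(0) + e_3·(0) + e_4·(1) = 0
L: e_1·(0) + e_2·(1) + e_3·(1) + e_4·(2) = 0
T: e_1·(-3) + e_2·(0) + e_3·(-1) + e_4·(-2) = 0
Solving this homogeneous linear system for the smallest-integer solution (first nonzero entry positive) gives (1, 3, -1, -1).

(1, 3, -1, -1)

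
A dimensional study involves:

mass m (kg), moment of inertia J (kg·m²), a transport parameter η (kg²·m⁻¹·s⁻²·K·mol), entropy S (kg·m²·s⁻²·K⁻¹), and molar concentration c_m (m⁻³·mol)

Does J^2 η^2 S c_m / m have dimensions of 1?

no

Sum the exponent of each base dimension across the product:
  M: −[m]_M + 2·[J]_M + 2·[η]_M + [S]_M + [c_m]_M = −(1) + 2·(1) + 2·(2) + (1) + (0) = 6
  L: −[m]_L + 2·[J]_L + 2·[η]_L + [S]_L + [c_m]_L = −(0) + 2·(2) + 2·(-1) + (2) + (-3) = 1
  T: −[m]_T + 2·[J]_T + 2·[η]_T + [S]_T + [c_m]_T = −(0) + 2·(0) + 2·(-2) + (-2) + (0) = -6
  Θ: −[m]_Θ + 2·[J]_Θ + 2·[η]_Θ + [S]_Θ + [c_m]_Θ = −(0) + 2·(0) + 2·(1) + (-1) + (0) = 1
  N: −[m]_N + 2·[J]_N + 2·[η]_N + [S]_N + [c_m]_N = −(0) + 2·(0) + 2·(1) + (0) + (1) = 3
Net dimensions [M⁶ L T⁻⁶ Θ N³] ≠ [1] — not dimensionless.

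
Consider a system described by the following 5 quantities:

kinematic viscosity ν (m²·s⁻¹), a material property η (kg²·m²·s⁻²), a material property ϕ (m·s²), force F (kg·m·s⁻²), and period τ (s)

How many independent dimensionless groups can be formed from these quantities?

There are 5 variables and 3 base dimensions (M, L, T).
The dimension matrix has rank 3.
Independent dimensionless groups: 5 − 3 = 2.

2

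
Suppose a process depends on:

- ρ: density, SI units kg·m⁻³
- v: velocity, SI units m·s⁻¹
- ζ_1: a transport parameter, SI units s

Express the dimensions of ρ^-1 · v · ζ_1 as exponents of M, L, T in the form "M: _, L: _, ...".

Collect each base-dimension exponent across the product:
  M: −(1) + (0) + (0) = -1
  L: −(-3) + (1) + (0) = 4
  T: −(0) + (-1) + (1) = 0
So the dimensions are [M⁻¹ L⁴].

M: -1, L: 4, T: 0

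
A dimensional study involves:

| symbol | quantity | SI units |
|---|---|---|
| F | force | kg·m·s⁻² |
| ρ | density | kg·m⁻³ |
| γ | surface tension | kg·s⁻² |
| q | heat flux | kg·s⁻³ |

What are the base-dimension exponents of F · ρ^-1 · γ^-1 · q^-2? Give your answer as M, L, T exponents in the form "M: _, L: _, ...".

M: -3, L: 4, T: 6

Collect each base-dimension exponent across the product:
  M: (1) − (1) − (1) − 2·(1) = -3
  L: (1) − (-3) − (0) − 2·(0) = 4
  T: (-2) − (0) − (-2) − 2·(-3) = 6
So the dimensions are [M⁻³ L⁴ T⁶].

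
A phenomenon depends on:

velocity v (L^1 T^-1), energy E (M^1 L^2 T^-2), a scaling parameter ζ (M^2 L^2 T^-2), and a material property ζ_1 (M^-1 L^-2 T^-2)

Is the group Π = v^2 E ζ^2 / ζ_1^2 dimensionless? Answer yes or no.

no

Sum the exponent of each base dimension across the product:
  M: 2·[v]_M + [E]_M + 2·[ζ]_M − 2·[ζ_1]_M = 2·(0) + (1) + 2·(2) − 2·(-1) = 7
  L: 2·[v]_L + [E]_L + 2·[ζ]_L − 2·[ζ_1]_L = 2·(1) + (2) + 2·(2) − 2·(-2) = 12
  T: 2·[v]_T + [E]_T + 2·[ζ]_T − 2·[ζ_1]_T = 2·(-1) + (-2) + 2·(-2) − 2·(-2) = -4
Net dimensions [M⁷ L¹² T⁻⁴] ≠ [1] — not dimensionless.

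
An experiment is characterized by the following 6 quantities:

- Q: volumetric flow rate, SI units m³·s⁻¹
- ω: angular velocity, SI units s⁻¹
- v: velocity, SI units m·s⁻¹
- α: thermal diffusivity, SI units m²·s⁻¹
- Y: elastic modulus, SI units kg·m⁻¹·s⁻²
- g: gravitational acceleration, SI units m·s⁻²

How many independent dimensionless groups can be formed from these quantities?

There are 6 variables and 3 base dimensions (M, L, T).
The dimension matrix has rank 3.
Independent dimensionless groups: 6 − 3 = 3.

3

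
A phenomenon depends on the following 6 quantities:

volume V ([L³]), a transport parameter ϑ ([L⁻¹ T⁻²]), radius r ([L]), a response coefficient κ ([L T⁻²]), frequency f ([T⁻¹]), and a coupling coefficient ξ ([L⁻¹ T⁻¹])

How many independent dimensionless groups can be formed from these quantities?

4

There are 6 variables and 2 base dimensions (L, T).
The dimension matrix has rank 2.
Independent dimensionless groups: 6 − 2 = 4.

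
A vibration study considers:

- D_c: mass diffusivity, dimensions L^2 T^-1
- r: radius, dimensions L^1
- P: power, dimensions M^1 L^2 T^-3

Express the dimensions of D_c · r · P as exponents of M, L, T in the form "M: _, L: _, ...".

M: 1, L: 5, T: -4

Collect each base-dimension exponent across the product:
  M: (0) + (0) + (1) = 1
  L: (2) + (1) + (2) = 5
  T: (-1) + (0) + (-3) = -4
So the dimensions are [M L⁵ T⁻⁴].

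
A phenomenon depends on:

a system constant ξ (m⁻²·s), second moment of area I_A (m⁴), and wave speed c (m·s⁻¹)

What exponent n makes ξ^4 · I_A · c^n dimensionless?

Balance the L exponent: (1)·n from c, plus 4·(-2) + (4) = -4 from the rest, must sum to zero.
n − 4 = 0, so n = 4.

4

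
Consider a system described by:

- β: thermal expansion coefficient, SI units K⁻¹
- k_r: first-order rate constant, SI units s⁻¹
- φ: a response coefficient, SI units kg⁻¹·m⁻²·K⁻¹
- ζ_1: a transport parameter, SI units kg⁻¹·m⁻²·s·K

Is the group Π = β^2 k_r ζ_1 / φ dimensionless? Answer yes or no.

yes

Sum the exponent of each base dimension across the product:
  M: 2·[β]_M + [k_r]_M − [φ]_M + [ζ_1]_M = 2·(0) + (0) − (-1) + (-1) = 0
  L: 2·[β]_L + [k_r]_L − [φ]_L + [ζ_1]_L = 2·(0) + (0) − (-2) + (-2) = 0
  T: 2·[β]_T + [k_r]_T − [φ]_T + [ζ_1]_T = 2·(0) + (-1) − (0) + (1) = 0
  Θ: 2·[β]_Θ + [k_r]_Θ − [φ]_Θ + [ζ_1]_Θ = 2·(-1) + (0) − (-1) + (1) = 0
All base exponents vanish — dimensionless.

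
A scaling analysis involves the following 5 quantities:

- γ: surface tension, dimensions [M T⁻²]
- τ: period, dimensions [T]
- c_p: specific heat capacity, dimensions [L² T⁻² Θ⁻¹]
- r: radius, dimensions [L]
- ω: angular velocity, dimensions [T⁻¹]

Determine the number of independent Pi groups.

There are 5 variables and 4 base dimensions (M, L, T, Θ).
The dimension matrix has rank 4.
Independent dimensionless groups: 5 − 4 = 1.

1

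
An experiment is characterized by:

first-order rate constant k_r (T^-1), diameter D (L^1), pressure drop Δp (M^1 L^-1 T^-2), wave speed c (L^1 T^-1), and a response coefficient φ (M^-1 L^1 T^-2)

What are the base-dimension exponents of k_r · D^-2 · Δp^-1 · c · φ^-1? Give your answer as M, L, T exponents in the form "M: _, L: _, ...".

Collect each base-dimension exponent across the product:
  M: (0) − 2·(0) − (1) + (0) − (-1) = 0
  L: (0) − 2·(1) − (-1) + (1) − (1) = -1
  T: (-1) − 2·(0) − (-2) + (-1) − (-2) = 2
So the dimensions are [L⁻¹ T²].

M: 0, L: -1, T: 2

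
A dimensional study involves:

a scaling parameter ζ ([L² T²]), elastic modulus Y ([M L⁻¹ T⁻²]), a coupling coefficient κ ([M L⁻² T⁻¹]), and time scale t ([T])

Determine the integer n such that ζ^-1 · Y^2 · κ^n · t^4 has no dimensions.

Balance the M exponent: (1)·n from κ, plus −(0) + 2·(1) + 4·(0) = 2 from the rest, must sum to zero.
n + 2 = 0, so n = -2.

-2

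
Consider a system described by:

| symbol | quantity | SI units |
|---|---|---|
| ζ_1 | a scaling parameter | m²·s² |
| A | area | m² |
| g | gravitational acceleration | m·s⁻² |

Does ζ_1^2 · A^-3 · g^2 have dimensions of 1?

Sum the exponent of each base dimension across the product:
  M: 2·[ζ_1]_M − 3·[A]_M + 2·[g]_M = 2·(0) − 3·(0) + 2·(0) = 0
  L: 2·[ζ_1]_L − 3·[A]_L + 2·[g]_L = 2·(2) − 3·(2) + 2·(1) = 0
  T: 2·[ζ_1]_T − 3·[A]_T + 2·[g]_T = 2·(2) − 3·(0) + 2·(-2) = 0
All base exponents vanish — dimensionless.

yes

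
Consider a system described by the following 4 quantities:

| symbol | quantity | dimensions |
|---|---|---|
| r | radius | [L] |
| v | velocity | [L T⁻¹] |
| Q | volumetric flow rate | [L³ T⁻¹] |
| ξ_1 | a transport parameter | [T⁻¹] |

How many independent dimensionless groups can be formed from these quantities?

There are 4 variables and 2 base dimensions (L, T).
The dimension matrix has rank 2.
Independent dimensionless groups: 4 − 2 = 2.

2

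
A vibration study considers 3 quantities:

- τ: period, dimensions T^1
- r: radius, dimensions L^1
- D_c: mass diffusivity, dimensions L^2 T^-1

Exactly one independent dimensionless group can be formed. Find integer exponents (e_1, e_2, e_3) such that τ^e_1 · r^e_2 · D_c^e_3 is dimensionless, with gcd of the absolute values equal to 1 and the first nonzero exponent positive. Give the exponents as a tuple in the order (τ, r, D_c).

L: e_1·(0) + e_2·(1) + e_3·(2) = 0
T: e_1·(1) + e_2·(0) + e_3·(-1) = 0
Solving this homogeneous linear system for the smallest-integer solution (first nonzero entry positive) gives (1, -2, 1).

(1, -2, 1)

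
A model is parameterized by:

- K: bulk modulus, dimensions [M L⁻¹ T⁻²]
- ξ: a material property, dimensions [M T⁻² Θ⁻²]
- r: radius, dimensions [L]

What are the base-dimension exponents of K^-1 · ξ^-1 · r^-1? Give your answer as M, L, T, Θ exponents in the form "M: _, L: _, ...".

M: -2, L: 0, T: 4, Θ: 2

Collect each base-dimension exponent across the product:
  M: −(1) − (1) − (0) = -2
  L: −(-1) − (0) − (1) = 0
  T: −(-2) − (-2) − (0) = 4
  Θ: −(0) − (-2) − (0) = 2
So the dimensions are [M⁻² T⁴ Θ²].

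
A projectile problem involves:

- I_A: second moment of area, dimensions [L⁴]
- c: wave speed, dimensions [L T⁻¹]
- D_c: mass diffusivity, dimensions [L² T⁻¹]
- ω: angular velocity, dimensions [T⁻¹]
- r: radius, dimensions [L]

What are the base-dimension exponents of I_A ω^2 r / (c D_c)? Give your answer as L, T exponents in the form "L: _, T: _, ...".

Collect each base-dimension exponent across the product:
  L: (4) − (1) − (2) + 2·(0) + (1) = 2
  T: (0) − (-1) − (-1) + 2·(-1) + (0) = 0
So the dimensions are [L²].

L: 2, T: 0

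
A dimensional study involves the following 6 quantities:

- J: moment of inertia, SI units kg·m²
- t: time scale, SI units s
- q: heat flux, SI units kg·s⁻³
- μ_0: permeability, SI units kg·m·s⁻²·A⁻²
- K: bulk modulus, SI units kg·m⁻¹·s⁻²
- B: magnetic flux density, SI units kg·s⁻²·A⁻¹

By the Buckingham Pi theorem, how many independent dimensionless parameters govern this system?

2

There are 6 variables and 4 base dimensions (M, L, T, I).
The dimension matrix has rank 4.
Independent dimensionless groups: 6 − 4 = 2.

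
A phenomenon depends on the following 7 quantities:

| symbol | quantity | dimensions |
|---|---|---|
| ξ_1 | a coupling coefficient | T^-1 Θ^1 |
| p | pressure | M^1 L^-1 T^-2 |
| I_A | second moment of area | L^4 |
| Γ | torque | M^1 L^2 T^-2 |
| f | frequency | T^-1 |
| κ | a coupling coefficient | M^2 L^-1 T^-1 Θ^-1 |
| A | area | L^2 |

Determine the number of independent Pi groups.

There are 7 variables and 4 base dimensions (M, L, T, Θ).
The dimension matrix has rank 4.
Independent dimensionless groups: 7 − 4 = 3.

3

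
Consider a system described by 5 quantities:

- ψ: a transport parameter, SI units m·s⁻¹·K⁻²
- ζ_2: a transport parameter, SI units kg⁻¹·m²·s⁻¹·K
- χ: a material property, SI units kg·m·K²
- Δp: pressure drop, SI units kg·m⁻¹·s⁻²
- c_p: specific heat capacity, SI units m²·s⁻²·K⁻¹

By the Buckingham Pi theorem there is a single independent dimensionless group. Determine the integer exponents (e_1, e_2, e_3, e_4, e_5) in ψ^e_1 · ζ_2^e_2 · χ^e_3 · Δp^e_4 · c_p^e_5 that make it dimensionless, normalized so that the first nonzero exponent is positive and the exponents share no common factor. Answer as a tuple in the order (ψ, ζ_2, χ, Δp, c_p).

(4, 2, 1, 1, -4)

M: e_1·(0) + e_2·(-1) + e_3·(1) + e_4·(1) + e_5·(0) = 0
L: e_1·(1) + e_2·(2) + e_3·(1) + e_4·(-1) + e_5·(2) = 0
T: e_1·(-1) + e_2·(-1) + e_3·(0) + e_4·(-2) + e_5·(-2) = 0
Θ: e_1·(-2) + e_2·(1) + e_3·(2) + e_4·(0) + e_5·(-1) = 0
Solving this homogeneous linear system for the smallest-integer solution (first nonzero entry positive) gives (4, 2, 1, 1, -4).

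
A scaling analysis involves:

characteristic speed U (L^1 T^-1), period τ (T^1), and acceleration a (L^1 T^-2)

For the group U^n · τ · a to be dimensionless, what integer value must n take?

Balance the L exponent: (1)·n from U, plus (0) + (1) = 1 from the rest, must sum to zero.
n + 1 = 0, so n = -1.

-1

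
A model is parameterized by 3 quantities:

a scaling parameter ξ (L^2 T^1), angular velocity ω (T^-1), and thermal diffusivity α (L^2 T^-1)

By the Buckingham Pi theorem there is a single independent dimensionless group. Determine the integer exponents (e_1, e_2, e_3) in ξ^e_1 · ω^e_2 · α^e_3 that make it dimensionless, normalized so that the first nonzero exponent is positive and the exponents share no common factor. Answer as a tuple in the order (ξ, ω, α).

L: e_1·(2) + e_2·(0) + e_3·(2) = 0
T: e_1·(1) + e_2·(-1) + e_3·(-1) = 0
Solving this homogeneous linear system for the smallest-integer solution (first nonzero entry positive) gives (1, 2, -1).

(1, 2, -1)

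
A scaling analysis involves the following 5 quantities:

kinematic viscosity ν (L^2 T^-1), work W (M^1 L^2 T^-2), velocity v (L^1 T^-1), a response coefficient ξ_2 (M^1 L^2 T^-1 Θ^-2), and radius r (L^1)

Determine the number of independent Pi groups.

1

There are 5 variables and 4 base dimensions (M, L, T, Θ).
The dimension matrix has rank 4.
Independent dimensionless groups: 5 − 4 = 1.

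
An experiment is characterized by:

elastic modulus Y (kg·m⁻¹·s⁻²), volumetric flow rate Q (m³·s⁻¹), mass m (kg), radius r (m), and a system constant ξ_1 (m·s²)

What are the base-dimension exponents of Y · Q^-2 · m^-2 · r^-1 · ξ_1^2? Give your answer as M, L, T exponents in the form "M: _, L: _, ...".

M: -1, L: -6, T: 4

Collect each base-dimension exponent across the product:
  M: (1) − 2·(0) − 2·(1) − (0) + 2·(0) = -1
  L: (-1) − 2·(3) − 2·(0) − (1) + 2·(1) = -6
  T: (-2) − 2·(-1) − 2·(0) − (0) + 2·(2) = 4
So the dimensions are [M⁻¹ L⁻⁶ T⁴].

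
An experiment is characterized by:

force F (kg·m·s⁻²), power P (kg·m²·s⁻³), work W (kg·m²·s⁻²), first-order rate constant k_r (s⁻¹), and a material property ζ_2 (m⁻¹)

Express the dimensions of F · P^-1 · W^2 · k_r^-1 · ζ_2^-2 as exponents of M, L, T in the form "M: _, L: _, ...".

M: 2, L: 5, T: -2

Collect each base-dimension exponent across the product:
  M: (1) − (1) + 2·(1) − (0) − 2·(0) = 2
  L: (1) − (2) + 2·(2) − (0) − 2·(-1) = 5
  T: (-2) − (-3) + 2·(-2) − (-1) − 2·(0) = -2
So the dimensions are [M² L⁵ T⁻²].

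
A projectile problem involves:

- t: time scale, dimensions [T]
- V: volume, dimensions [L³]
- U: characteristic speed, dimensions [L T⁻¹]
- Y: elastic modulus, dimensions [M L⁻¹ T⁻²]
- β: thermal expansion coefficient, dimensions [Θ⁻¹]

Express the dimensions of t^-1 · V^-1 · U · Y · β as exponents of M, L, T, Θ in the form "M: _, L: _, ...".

M: 1, L: -3, T: -4, Θ: -1

Collect each base-dimension exponent across the product:
  M: −(0) − (0) + (0) + (1) + (0) = 1
  L: −(0) − (3) + (1) + (-1) + (0) = -3
  T: −(1) − (0) + (-1) + (-2) + (0) = -4
  Θ: −(0) − (0) + (0) + (0) + (-1) = -1
So the dimensions are [M L⁻³ T⁻⁴ Θ⁻¹].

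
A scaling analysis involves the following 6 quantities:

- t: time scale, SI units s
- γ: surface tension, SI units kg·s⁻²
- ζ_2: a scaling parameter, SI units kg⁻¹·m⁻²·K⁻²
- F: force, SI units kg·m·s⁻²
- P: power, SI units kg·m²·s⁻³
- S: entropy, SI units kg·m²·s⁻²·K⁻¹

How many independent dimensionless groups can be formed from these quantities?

2

There are 6 variables and 4 base dimensions (M, L, T, Θ).
The dimension matrix has rank 4.
Independent dimensionless groups: 6 − 4 = 2.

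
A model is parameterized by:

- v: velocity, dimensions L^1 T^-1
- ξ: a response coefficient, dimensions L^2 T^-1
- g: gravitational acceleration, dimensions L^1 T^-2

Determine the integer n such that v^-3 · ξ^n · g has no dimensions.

Balance the L exponent: (2)·n from ξ, plus −3·(1) + (1) = -2 from the rest, must sum to zero.
2n − 2 = 0, so n = 1.

1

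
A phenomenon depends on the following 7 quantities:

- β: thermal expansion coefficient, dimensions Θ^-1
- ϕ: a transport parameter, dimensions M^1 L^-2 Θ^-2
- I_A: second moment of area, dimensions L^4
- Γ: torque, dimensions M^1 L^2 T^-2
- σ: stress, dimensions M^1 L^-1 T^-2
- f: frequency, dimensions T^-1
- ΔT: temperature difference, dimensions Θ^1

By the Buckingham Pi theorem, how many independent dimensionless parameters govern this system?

There are 7 variables and 4 base dimensions (M, L, T, Θ).
The dimension matrix has rank 4.
Independent dimensionless groups: 7 − 4 = 3.

3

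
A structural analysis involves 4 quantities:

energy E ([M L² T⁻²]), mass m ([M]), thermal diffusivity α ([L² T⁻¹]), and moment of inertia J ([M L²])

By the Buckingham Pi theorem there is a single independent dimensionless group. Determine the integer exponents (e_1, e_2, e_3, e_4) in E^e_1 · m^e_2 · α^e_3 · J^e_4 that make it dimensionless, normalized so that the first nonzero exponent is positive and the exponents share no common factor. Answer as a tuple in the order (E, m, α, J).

(1, -2, -2, 1)

M: e_1·(1) + e_2·(1) + e_3·(0) + e_4·(1) = 0
L: e_1·(2) + e_2·(0) + e_3·(2) + e_4·(2) = 0
T: e_1·(-2) + e_2·(0) + e_3·(-1) + e_4·(0) = 0
Solving this homogeneous linear system for the smallest-integer solution (first nonzero entry positive) gives (1, -2, -2, 1).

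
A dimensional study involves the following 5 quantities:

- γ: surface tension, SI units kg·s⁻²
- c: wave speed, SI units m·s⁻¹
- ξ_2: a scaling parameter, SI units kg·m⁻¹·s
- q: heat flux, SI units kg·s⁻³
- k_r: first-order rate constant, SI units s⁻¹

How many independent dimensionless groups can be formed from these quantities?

2

There are 5 variables and 3 base dimensions (M, L, T).
The dimension matrix has rank 3.
Independent dimensionless groups: 5 − 3 = 2.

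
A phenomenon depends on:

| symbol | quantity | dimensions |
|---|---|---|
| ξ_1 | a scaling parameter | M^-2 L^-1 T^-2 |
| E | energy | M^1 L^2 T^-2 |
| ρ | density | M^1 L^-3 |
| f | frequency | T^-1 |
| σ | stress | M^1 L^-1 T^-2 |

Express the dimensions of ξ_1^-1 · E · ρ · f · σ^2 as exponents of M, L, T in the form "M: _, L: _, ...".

M: 6, L: -2, T: -5

Collect each base-dimension exponent across the product:
  M: −(-2) + (1) + (1) + (0) + 2·(1) = 6
  L: −(-1) + (2) + (-3) + (0) + 2·(-1) = -2
  T: −(-2) + (-2) + (0) + (-1) + 2·(-2) = -5
So the dimensions are [M⁶ L⁻² T⁻⁵].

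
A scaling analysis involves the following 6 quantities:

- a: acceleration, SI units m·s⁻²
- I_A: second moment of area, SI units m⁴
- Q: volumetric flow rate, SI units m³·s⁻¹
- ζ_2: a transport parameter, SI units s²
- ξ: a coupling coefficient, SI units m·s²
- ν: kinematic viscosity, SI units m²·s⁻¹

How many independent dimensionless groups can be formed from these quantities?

4

There are 6 variables and 2 base dimensions (L, T).
The dimension matrix has rank 2.
Independent dimensionless groups: 6 − 2 = 4.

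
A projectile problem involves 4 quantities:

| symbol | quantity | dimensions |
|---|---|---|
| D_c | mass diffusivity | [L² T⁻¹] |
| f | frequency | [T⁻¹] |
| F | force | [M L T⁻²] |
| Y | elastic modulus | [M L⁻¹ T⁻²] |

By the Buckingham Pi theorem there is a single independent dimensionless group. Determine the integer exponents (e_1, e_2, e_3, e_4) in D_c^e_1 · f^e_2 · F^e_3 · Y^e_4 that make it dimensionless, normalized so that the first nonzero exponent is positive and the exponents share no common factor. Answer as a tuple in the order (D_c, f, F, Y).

(1, -1, -1, 1)

M: e_1·(0) + e_2·(0) + e_3·(1) + e_4·(1) = 0
L: e_1·(2) + e_2·(0) + e_3·(1) + e_4·(-1) = 0
T: e_1·(-1) + e_2·(-1) + e_3·(-2) + e_4·(-2) = 0
Solving this homogeneous linear system for the smallest-integer solution (first nonzero entry positive) gives (1, -1, -1, 1).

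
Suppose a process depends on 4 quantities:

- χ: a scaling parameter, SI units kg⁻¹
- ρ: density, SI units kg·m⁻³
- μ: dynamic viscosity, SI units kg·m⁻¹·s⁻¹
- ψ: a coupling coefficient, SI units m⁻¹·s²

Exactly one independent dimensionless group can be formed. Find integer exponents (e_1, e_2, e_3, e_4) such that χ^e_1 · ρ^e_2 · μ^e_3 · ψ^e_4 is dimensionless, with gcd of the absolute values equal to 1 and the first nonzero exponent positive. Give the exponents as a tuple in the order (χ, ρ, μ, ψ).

(1, -1, 2, 1)

M: e_1·(-1) + e_2·(1) + e_3·(1) + e_4·(0) = 0
L: e_1·(0) + e_2·(-3) + e_3·(-1) + e_4·(-1) = 0
T: e_1·(0) + e_2·(0) + e_3·(-1) + e_4·(2) = 0
Solving this homogeneous linear system for the smallest-integer solution (first nonzero entry positive) gives (1, -1, 2, 1).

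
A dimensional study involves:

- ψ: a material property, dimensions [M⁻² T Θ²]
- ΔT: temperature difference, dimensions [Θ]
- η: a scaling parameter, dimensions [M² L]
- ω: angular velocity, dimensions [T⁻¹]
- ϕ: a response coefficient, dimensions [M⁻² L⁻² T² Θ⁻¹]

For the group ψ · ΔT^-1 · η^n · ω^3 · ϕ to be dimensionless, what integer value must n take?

2

Balance the M exponent: (2)·n from η, plus (-2) − (0) + 3·(0) + (-2) = -4 from the rest, must sum to zero.
2n − 4 = 0, so n = 2.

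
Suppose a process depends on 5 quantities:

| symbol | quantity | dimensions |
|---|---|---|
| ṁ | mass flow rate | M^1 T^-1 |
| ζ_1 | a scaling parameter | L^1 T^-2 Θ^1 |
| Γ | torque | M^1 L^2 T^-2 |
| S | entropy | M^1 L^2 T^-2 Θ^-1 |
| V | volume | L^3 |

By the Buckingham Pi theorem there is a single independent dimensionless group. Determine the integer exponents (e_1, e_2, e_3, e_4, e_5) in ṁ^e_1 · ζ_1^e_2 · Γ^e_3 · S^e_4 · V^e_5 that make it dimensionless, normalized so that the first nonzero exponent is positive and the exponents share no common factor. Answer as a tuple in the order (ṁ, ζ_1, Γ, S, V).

M: e_1·(1) + e_2·(0) + e_3·(1) + e_4·(1) + e_5·(0) = 0
L: e_1·(0) + e_2·(1) + e_3·(2) + e_4·(2) + e_5·(3) = 0
T: e_1·(-1) + e_2·(-2) + e_3·(-2) + e_4·(-2) + e_5·(0) = 0
Θ: e_1·(0) + e_2·(1) + e_3·(0) + e_4·(-1) + e_5·(0) = 0
Solving this homogeneous linear system for the smallest-integer solution (first nonzero entry positive) gives (2, 1, -3, 1, 1).

(2, 1, -3, 1, 1)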